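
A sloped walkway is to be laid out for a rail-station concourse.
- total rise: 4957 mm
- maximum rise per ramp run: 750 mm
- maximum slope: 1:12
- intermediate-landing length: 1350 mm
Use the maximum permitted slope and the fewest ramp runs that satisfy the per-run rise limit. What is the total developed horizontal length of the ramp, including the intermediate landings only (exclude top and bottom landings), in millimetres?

67584 mm

⌈4957/750⌉ = 7 ramp runs. That means 6 intermediate landings.
Ramp run (horizontal) at 1:12: 4957 × 12 = 59484 mm.
Intermediate landings: 6 × 1350 = 8100 mm.
Total developed length = 59484 + 8100 = 67584 mm.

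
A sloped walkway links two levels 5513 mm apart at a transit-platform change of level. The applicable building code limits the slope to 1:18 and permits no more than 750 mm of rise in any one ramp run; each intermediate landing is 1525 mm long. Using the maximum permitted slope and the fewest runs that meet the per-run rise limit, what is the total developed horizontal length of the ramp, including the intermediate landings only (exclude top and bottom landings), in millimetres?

109909 mm

5513 / 750 = 7.35, so 8 ramp runs are needed. That means 7 intermediate landings.
Ramp run (horizontal) at 1:18: 5513 × 18 = 99234 mm.
7 intermediate landings contribute 7 × 1525 = 10675 mm.
Total developed length = 99234 + 10675 = 109909 mm.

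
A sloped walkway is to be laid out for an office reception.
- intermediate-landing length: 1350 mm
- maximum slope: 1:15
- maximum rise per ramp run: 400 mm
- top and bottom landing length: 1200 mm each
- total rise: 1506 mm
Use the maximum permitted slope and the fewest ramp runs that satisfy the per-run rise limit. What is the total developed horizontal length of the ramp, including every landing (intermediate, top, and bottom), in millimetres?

29040 mm

At most 400 each: 1506/400 = 3.77, giving 4 ramp runs. That means 3 intermediate landings.
Horizontal run for 1506 mm of rise at 1:15 is 1506 × 15 = 22590 mm.
Intermediate landings: 3 × 1350 = 4050 mm.
Top and bottom landings: 2 × 1200 = 2400 mm.
Total = 22590 + 4050 + 2400 = 29040 mm.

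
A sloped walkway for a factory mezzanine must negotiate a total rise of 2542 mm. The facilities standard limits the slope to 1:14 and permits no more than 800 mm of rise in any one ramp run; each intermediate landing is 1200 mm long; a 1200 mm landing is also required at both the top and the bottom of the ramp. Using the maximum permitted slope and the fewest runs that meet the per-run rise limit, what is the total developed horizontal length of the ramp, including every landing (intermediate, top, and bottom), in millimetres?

At most 800 each: 2542/800 = 3.18, giving 4 ramp runs. That means 3 intermediate landings.
Ramp run (horizontal) at 1:14: 2542 × 14 = 35588 mm.
Intermediate landings: 3 × 1200 = 3600 mm.
Top and bottom landings: 2 × 1200 = 2400 mm.
Total = 35588 + 3600 + 2400 = 41588 mm.

41588 mm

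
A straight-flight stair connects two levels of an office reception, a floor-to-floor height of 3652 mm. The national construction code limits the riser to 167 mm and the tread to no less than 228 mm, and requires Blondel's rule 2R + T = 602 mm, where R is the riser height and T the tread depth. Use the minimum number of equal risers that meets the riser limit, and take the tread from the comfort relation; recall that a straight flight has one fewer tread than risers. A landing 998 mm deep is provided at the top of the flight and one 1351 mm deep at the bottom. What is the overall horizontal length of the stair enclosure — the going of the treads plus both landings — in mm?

8019 mm

3652 / 167 = 21.868 → round up to 22 risers.
R = 3652 ÷ 22 = 166 mm.
From 2R + T = 602: T = 602 − 332 = 270 mm.
Going = (22 − 1) × 270 = 5670 mm.
Add landings: 5670 + 998 + 1351 = 8019 mm.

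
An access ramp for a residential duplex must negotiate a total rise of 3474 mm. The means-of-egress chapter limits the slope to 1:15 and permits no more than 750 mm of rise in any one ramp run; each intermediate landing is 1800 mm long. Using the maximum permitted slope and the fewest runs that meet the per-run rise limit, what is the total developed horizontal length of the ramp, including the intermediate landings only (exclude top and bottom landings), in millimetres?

59310 mm

At most 750 each: 3474/750 = 4.63, giving 5 ramp runs. That means 4 intermediate landings.
Horizontal run for 3474 mm of rise at 1:15 is 3474 × 15 = 52110 mm.
Intermediate landings: 4 × 1800 = 7200 mm.
Developed length = 52110 + 7200 = 59310 mm.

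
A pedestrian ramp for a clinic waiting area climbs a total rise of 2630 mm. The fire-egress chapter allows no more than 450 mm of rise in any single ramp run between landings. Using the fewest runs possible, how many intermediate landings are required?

At most 450 each: 2630/450 = 5.84, giving 6 ramp runs.
6 runs are separated by 5 intermediate landings.

5 intermediate landings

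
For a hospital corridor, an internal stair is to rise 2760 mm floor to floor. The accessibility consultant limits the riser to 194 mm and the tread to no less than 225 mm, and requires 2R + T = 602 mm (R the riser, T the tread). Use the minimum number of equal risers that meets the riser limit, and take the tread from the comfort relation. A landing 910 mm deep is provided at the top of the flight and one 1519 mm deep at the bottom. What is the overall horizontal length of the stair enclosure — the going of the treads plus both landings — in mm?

5705 mm

⌈2760/194⌉ = 15 risers.
R = 2760 ÷ 15 = 184 mm.
T = 602 − 2·184 = 234 mm, which satisfies the 225 mm minimum.
Treads = 15 − 1 = 14; going = 14 × 234 = 3276 mm.
Add landings: 3276 + 910 + 1519 = 5705 mm.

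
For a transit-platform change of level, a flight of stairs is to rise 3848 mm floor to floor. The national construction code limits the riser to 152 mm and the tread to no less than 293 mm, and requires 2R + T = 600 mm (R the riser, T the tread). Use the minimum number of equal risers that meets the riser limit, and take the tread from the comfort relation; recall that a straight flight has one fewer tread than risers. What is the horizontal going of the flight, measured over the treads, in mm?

7600 mm

⌈3848/152⌉ = 26 risers.
Each riser is 3848/26 = 148 mm (≤ 152 mm).
T = 600 − 2·148 = 304 mm, which satisfies the 293 mm minimum.
Going = (26 − 1) × 304 = 7600 mm.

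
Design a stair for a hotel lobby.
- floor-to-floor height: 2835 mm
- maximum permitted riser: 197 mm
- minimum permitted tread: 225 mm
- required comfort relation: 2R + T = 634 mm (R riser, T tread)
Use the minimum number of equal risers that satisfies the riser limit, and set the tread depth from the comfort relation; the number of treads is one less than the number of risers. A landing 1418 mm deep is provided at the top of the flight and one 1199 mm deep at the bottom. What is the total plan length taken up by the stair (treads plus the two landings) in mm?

2835 / 197 = 14.391 → round up to 15 risers.
Riser R = 2835 / 15 = 189 mm, within the 197 mm limit.
Tread T = 634 − 2 × 189 = 256 mm (≥ 225 mm).
Going = (15 − 1) × 256 = 3584 mm.
Add landings: 3584 + 1418 + 1199 = 6201 mm.

6201 mm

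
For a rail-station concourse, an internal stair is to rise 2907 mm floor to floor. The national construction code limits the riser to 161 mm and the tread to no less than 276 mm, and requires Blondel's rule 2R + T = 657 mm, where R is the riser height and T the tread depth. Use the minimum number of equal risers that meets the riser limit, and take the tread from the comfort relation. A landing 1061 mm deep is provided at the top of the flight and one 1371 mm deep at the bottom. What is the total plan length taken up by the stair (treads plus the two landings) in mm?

8750 mm

2907 / 161 = 18.056 → round up to 19 risers.
Each riser is 2907/19 = 153 mm (≤ 161 mm).
From 2R + T = 657: T = 657 − 306 = 351 mm.
Going = (19 − 1) × 351 = 6318 mm.
Enclosure = 6318 + 1061 + 1371 = 8750 mm.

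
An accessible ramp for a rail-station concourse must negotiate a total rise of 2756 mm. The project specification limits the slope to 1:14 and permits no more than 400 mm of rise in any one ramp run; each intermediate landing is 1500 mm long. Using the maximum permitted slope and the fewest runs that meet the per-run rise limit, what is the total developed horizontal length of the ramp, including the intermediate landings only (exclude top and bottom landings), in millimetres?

47584 mm

2756 / 400 = 6.890 → round up to 7 ramp runs. That means 6 intermediate landings.
Ramp run (horizontal) at 1:14: 2756 × 14 = 38584 mm.
Intermediate landings: 6 × 1500 = 9000 mm.
Developed length = 38584 + 9000 = 47584 mm.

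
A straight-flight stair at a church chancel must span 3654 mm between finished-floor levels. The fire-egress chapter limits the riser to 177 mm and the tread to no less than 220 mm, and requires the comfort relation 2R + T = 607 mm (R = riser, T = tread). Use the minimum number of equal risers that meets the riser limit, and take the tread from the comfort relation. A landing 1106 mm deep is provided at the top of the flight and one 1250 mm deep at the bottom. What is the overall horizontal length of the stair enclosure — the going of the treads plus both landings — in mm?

7536 mm

3654 / 177 = 20.64, so 21 risers are needed.
R = 3654 ÷ 21 = 174 mm.
From 2R + T = 607: T = 607 − 348 = 259 mm.
Treads = 21 − 1 = 20; going = 20 × 259 = 5180 mm.
Add landings: 5180 + 1106 + 1250 = 7536 mm.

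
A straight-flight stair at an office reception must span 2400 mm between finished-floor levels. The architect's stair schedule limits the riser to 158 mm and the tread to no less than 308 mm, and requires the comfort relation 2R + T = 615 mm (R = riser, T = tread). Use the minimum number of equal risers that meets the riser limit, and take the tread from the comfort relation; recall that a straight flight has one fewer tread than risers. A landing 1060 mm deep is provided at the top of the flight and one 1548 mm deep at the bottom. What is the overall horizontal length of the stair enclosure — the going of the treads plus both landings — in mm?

7333 mm

⌈2400/158⌉ = 16 risers.
R = 2400 ÷ 16 = 150 mm.
Tread T = 615 − 2 × 150 = 315 mm (≥ 308 mm).
Treads = 16 − 1 = 15; going = 15 × 315 = 4725 mm.
Enclosure = 4725 + 1060 + 1548 = 7333 mm.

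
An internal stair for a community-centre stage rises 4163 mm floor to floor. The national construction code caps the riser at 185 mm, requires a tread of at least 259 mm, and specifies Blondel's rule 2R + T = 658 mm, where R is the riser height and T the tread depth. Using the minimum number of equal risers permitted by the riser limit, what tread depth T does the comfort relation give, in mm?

296 mm

4163 / 185 = 22.50, so 23 risers are needed.
Each riser is 4163/23 = 181 mm (≤ 185 mm).
T = 658 − 2·181 = 296 mm, which satisfies the 259 mm minimum.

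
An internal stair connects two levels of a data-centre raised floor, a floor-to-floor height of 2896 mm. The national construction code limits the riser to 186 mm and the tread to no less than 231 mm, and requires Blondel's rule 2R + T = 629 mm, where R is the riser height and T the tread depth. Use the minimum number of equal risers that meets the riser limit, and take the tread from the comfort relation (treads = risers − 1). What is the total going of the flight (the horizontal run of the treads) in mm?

4005 mm

⌈2896/186⌉ = 16 risers.
Each riser is 2896/16 = 181 mm (≤ 186 mm).
T = 629 − 2·181 = 267 mm, which satisfies the 231 mm minimum.
Going = (16 − 1) × 267 = 4005 mm.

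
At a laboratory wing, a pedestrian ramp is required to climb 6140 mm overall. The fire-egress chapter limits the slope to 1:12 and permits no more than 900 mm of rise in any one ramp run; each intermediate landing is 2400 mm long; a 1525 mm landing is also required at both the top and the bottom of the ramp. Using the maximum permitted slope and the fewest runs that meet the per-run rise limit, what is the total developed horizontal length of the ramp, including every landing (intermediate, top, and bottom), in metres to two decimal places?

⌈6140/900⌉ = 7 ramp runs. That means 6 intermediate landings.
Ramp run (horizontal) at 1:12: 6140 × 12 = 73680 mm.
Intermediate landings: 6 × 2400 = 14400 mm.
Top and bottom landings: 2 × 1525 = 3050 mm.
Total = 73680 + 14400 + 3050 = 91130 mm.
= 91.13 m.

91.13 m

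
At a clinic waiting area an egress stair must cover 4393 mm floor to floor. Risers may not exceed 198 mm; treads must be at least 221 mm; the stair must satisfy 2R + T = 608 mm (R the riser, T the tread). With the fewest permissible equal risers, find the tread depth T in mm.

4393 / 198 = 22.19, so 23 risers are needed.
R = 4393 ÷ 23 = 191 mm.
From 2R + T = 608: T = 608 − 382 = 226 mm.

226 mm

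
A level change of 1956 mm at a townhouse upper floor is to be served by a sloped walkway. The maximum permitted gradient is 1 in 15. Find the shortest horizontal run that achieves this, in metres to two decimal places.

29.34 m

Run = rise × 15 = 1956 × 15 = 29340 mm.
29340 mm = 29.34 m.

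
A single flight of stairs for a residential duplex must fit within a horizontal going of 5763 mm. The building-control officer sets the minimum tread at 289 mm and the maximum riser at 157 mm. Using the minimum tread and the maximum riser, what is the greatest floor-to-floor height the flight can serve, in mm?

Treads that fit: ⌊5763 / 289⌋ = 19.
Risers = treads + 1 = 20.
Maximum height = 20 × 157 = 3140 mm.

3140 mm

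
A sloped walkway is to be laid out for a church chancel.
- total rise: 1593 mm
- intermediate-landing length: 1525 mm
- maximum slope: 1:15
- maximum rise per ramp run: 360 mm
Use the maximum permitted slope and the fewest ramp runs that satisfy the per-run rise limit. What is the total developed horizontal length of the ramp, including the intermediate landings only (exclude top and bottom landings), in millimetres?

At most 360 each: 1593/360 = 4.42, giving 5 ramp runs. That means 4 intermediate landings.
Ramp run (horizontal) at 1:15: 1593 × 15 = 23895 mm.
Intermediate landings: 4 × 1525 = 6100 mm.
Developed length = 23895 + 6100 = 29995 mm.

29995 mm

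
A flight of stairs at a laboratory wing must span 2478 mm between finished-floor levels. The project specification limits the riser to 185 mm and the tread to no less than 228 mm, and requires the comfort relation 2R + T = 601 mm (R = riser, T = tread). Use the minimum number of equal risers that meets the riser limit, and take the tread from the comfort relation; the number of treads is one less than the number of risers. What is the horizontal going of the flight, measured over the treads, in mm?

3211 mm

2478 / 185 = 13.39, so 14 risers are needed.
Each riser is 2478/14 = 177 mm (≤ 185 mm).
Tread T = 601 − 2 × 177 = 247 mm (≥ 228 mm).
Going = (14 − 1) × 247 = 3211 mm.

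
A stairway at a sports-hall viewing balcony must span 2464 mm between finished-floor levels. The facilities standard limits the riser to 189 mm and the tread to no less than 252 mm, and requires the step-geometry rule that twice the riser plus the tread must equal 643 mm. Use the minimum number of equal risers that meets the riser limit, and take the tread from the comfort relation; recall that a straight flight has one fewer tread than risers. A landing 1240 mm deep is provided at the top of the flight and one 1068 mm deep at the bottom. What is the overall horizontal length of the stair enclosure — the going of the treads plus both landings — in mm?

⌈2464/189⌉ = 14 risers.
Each riser is 2464/14 = 176 mm (≤ 189 mm).
Tread T = 643 − 2 × 176 = 291 mm (≥ 252 mm).
Going = (14 − 1) × 291 = 3783 mm.
Enclosure = 3783 + 1240 + 1068 = 6091 mm.

6091 mm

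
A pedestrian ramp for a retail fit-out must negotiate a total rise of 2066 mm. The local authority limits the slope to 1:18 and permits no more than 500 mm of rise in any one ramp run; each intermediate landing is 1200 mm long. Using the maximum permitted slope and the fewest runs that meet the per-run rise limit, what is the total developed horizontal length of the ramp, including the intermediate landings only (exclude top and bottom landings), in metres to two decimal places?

41.99 m

2066 / 500 = 4.13, so 5 ramp runs are needed. That means 4 intermediate landings.
Horizontal run for 2066 mm of rise at 1:18 is 2066 × 18 = 37188 mm.
Intermediate landings: 4 × 1200 = 4800 mm.
Total developed length = 37188 + 4800 = 41988 mm.
= 41.99 m.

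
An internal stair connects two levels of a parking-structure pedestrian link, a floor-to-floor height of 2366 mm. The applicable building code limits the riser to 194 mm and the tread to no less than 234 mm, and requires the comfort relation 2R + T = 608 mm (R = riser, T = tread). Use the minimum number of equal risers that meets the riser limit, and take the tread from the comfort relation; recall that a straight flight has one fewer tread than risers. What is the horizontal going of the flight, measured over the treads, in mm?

2366 / 194 = 12.20, so 13 risers are needed.
Riser R = 2366 / 13 = 182 mm, within the 194 mm limit.
From 2R + T = 608: T = 608 − 364 = 244 mm.
13 risers give 12 treads; going = 12 × 244 = 2928 mm.

2928 mm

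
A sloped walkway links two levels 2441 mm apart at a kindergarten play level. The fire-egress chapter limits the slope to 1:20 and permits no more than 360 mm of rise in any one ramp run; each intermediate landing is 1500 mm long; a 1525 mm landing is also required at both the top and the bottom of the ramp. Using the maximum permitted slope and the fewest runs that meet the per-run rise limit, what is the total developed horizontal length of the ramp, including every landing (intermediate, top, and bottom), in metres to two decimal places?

⌈2441/360⌉ = 7 ramp runs. That means 6 intermediate landings.
Ramp run (horizontal) at 1:20: 2441 × 20 = 48820 mm.
Intermediate landings: 6 × 1500 = 9000 mm.
Top and bottom landings: 2 × 1525 = 3050 mm.
Total = 48820 + 9000 + 3050 = 60870 mm.
= 60.87 m.

60.87 m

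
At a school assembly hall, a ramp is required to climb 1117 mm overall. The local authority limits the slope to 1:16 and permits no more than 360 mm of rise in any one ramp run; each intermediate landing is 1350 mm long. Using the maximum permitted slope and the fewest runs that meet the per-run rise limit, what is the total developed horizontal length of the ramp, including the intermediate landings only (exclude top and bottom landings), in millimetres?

At most 360 each: 1117/360 = 3.10, giving 4 ramp runs. That means 3 intermediate landings.
Horizontal run for 1117 mm of rise at 1:16 is 1117 × 16 = 17872 mm.
Intermediate landings: 3 × 1350 = 4050 mm.
Developed length = 17872 + 4050 = 21922 mm.

21922 mm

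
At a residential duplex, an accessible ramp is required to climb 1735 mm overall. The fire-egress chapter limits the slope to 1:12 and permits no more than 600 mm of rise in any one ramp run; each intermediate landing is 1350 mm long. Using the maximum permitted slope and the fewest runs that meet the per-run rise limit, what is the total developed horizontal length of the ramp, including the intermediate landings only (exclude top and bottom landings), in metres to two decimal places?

23.52 m

1735 / 600 = 2.892 → round up to 3 ramp runs. That means 2 intermediate landings.
Horizontal run for 1735 mm of rise at 1:12 is 1735 × 12 = 20820 mm.
2 intermediate landings contribute 2 × 1350 = 2700 mm.
Developed length = 20820 + 2700 = 23520 mm.
= 23.52 m.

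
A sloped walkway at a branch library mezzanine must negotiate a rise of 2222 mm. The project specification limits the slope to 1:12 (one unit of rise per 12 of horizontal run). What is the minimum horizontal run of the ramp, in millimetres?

26664 mm

Run = rise × 12 = 2222 × 12 = 26664 mm.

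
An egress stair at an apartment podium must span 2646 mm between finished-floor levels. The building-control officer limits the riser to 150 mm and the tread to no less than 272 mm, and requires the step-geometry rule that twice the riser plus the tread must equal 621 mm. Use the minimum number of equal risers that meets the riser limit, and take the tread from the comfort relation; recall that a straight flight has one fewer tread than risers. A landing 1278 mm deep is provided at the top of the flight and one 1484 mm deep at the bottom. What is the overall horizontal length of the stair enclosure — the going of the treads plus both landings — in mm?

2646 / 150 = 17.640 → round up to 18 risers.
Each riser is 2646/18 = 147 mm (≤ 150 mm).
T = 621 − 2·147 = 327 mm, which satisfies the 272 mm minimum.
Treads = 18 − 1 = 17; going = 17 × 327 = 5559 mm.
Enclosure = 5559 + 1278 + 1484 = 8321 mm.

8321 mm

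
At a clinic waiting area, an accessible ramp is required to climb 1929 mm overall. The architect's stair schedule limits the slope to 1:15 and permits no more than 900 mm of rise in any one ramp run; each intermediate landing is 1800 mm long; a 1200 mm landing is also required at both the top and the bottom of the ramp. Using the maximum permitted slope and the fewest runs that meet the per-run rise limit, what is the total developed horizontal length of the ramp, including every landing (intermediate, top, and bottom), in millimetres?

34935 mm

1929 / 900 = 2.143 → round up to 3 ramp runs. That means 2 intermediate landings.
Horizontal run for 1929 mm of rise at 1:15 is 1929 × 15 = 28935 mm.
Intermediate landings: 2 × 1800 = 3600 mm.
Top and bottom landings: 2 × 1200 = 2400 mm.
Total = 28935 + 3600 + 2400 = 34935 mm.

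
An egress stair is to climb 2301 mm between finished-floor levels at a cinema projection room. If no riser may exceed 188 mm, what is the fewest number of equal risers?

13 risers

2301 / 188 = 12.24, so 13 risers are needed.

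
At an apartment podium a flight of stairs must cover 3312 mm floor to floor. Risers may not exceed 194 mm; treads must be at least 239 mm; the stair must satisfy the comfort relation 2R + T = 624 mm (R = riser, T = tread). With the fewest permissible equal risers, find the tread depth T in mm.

At most 194 each: 3312/194 = 17.07, giving 18 risers.
Riser R = 3312 / 18 = 184 mm, within the 194 mm limit.
From 2R + T = 624: T = 624 − 368 = 256 mm.

256 mm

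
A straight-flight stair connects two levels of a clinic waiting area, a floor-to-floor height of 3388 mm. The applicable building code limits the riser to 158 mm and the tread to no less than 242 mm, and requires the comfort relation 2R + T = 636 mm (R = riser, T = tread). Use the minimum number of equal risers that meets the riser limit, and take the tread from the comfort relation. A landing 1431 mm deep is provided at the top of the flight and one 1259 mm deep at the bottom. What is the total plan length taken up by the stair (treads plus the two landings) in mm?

9578 mm

At most 158 each: 3388/158 = 21.44, giving 22 risers.
Riser R = 3388 / 22 = 154 mm, within the 158 mm limit.
T = 636 − 2·154 = 328 mm, which satisfies the 242 mm minimum.
Treads = 22 − 1 = 21; going = 21 × 328 = 6888 mm.
Add landings: 6888 + 1431 + 1259 = 9578 mm.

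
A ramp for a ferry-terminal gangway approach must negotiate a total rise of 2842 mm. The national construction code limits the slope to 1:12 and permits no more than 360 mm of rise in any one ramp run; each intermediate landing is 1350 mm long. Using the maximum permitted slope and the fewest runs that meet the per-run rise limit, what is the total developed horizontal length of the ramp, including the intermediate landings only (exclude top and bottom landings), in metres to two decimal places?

43.55 m

2842 / 360 = 7.894 → round up to 8 ramp runs. That means 7 intermediate landings.
Ramp run (horizontal) at 1:12: 2842 × 12 = 34104 mm.
Intermediate landings: 7 × 1350 = 9450 mm.
Developed length = 34104 + 9450 = 43554 mm.
= 43.55 m.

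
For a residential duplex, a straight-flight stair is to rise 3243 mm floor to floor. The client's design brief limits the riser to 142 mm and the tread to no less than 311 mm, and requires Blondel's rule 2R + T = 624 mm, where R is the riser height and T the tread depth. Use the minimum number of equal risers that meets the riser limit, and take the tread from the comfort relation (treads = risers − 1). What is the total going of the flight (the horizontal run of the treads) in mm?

7524 mm

3243 / 142 = 22.84, so 23 risers are needed.
R = 3243 ÷ 23 = 141 mm.
Tread T = 624 − 2 × 141 = 342 mm (≥ 311 mm).
23 risers give 22 treads; going = 22 × 342 = 7524 mm.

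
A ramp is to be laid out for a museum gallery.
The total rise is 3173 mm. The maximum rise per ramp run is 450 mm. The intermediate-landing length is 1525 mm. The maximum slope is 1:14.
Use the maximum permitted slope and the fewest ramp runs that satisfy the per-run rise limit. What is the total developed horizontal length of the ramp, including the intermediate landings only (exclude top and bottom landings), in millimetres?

55097 mm

3173 / 450 = 7.051 → round up to 8 ramp runs. That means 7 intermediate landings.
Ramp run (horizontal) at 1:14: 3173 × 14 = 44422 mm.
7 intermediate landings contribute 7 × 1525 = 10675 mm.
Developed length = 44422 + 10675 = 55097 mm.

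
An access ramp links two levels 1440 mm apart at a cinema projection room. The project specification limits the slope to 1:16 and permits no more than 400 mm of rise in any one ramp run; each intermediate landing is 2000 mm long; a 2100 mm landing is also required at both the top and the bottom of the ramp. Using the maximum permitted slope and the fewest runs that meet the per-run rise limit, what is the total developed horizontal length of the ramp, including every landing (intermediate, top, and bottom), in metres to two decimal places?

33.24 m

⌈1440/400⌉ = 4 ramp runs. That means 3 intermediate landings.
Horizontal run for 1440 mm of rise at 1:16 is 1440 × 16 = 23040 mm.
3 intermediate landings contribute 3 × 2000 = 6000 mm.
Top and bottom landings: 2 × 2100 = 4200 mm.
Total = 23040 + 6000 + 4200 = 33240 mm.
= 33.24 m.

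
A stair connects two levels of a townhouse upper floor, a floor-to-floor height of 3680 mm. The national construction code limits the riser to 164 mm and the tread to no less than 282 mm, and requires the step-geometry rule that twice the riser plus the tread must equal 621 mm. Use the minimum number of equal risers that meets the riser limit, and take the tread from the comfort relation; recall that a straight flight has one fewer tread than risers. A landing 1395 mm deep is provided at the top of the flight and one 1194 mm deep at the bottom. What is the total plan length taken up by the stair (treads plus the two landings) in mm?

9211 mm

At most 164 each: 3680/164 = 22.44, giving 23 risers.
Each riser is 3680/23 = 160 mm (≤ 164 mm).
T = 621 − 2·160 = 301 mm, which satisfies the 282 mm minimum.
23 risers give 22 treads; going = 22 × 301 = 6622 mm.
Add landings: 6622 + 1395 + 1194 = 9211 mm.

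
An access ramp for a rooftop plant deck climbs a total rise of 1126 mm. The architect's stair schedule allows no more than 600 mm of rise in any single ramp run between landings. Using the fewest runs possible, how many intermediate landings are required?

1126 / 600 = 1.88, so 2 ramp runs are needed.
2 runs are separated by 1 intermediate landings.

1 intermediate landings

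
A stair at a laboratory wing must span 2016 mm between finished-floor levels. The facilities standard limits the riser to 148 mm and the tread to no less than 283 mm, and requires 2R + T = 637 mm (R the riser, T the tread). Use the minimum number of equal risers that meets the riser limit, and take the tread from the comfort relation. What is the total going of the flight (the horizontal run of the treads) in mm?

⌈2016/148⌉ = 14 risers.
R = 2016 ÷ 14 = 144 mm.
Tread T = 637 − 2 × 144 = 349 mm (≥ 283 mm).
Going = (14 − 1) × 349 = 4537 mm.

4537 mm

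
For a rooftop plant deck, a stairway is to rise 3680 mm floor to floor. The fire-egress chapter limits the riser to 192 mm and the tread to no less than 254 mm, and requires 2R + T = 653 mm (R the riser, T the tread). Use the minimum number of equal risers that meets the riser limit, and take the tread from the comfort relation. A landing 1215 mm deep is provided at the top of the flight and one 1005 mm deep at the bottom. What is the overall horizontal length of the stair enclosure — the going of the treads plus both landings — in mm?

At most 192 each: 3680/192 = 19.17, giving 20 risers.
R = 3680 ÷ 20 = 184 mm.
From 2R + T = 653: T = 653 − 368 = 285 mm.
Going = (20 − 1) × 285 = 5415 mm.
Add landings: 5415 + 1215 + 1005 = 7635 mm.

7635 mm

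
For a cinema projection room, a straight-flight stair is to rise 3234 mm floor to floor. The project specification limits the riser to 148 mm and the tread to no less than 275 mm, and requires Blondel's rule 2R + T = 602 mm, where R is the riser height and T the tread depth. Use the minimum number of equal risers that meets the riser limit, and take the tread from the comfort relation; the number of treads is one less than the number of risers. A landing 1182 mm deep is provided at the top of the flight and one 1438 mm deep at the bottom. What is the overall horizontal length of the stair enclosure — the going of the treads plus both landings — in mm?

9088 mm

3234 / 148 = 21.85, so 22 risers are needed.
R = 3234 ÷ 22 = 147 mm.
Tread T = 602 − 2 × 147 = 308 mm (≥ 275 mm).
Going = (22 − 1) × 308 = 6468 mm.
Add landings: 6468 + 1182 + 1438 = 9088 mm.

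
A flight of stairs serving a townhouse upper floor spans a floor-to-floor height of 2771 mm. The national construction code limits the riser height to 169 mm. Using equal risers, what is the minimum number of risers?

17 risers

2771 / 169 = 16.396 → round up to 17 risers.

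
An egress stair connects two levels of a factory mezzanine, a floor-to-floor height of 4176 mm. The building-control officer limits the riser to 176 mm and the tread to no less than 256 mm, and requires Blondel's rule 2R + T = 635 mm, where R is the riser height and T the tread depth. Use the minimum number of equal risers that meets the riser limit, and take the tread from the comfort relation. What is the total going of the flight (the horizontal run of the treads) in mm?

4176 / 176 = 23.73, so 24 risers are needed.
R = 4176 ÷ 24 = 174 mm.
Tread T = 635 − 2 × 174 = 287 mm (≥ 256 mm).
Going = (24 − 1) × 287 = 6601 mm.

6601 mm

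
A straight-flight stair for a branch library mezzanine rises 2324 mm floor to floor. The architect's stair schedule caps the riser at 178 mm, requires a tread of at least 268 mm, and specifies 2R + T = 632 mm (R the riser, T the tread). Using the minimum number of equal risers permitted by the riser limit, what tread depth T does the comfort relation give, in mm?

300 mm

⌈2324/178⌉ = 14 risers.
Each riser is 2324/14 = 166 mm (≤ 178 mm).
T = 632 − 2·166 = 300 mm, which satisfies the 268 mm minimum.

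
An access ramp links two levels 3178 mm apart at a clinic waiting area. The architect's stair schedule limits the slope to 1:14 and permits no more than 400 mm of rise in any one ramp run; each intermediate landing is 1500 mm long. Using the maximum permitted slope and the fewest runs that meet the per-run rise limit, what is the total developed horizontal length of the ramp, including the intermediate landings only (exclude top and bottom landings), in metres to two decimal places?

54.99 m

3178 / 400 = 7.945 → round up to 8 ramp runs. That means 7 intermediate landings.
Ramp run (horizontal) at 1:14: 3178 × 14 = 44492 mm.
7 intermediate landings contribute 7 × 1500 = 10500 mm.
Developed length = 44492 + 10500 = 54992 mm.
= 54.99 m.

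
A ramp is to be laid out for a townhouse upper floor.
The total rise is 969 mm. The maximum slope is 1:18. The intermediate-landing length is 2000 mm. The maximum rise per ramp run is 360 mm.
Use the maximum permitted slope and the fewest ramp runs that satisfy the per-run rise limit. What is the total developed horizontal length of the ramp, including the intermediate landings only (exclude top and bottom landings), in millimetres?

969 / 360 = 2.692 → round up to 3 ramp runs. That means 2 intermediate landings.
Ramp run (horizontal) at 1:18: 969 × 18 = 17442 mm.
2 intermediate landings contribute 2 × 2000 = 4000 mm.
Total developed length = 17442 + 4000 = 21442 mm.

21442 mm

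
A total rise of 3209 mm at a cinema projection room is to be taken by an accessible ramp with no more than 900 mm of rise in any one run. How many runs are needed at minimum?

4 runs

At most 900 each: 3209/900 = 3.57, giving 4 ramp runs.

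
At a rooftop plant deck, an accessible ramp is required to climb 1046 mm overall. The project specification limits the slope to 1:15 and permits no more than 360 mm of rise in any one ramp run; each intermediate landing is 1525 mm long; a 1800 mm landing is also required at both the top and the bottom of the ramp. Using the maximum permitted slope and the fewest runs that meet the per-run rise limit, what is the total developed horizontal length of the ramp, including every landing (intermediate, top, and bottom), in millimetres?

22340 mm

1046 / 360 = 2.906 → round up to 3 ramp runs. That means 2 intermediate landings.
Ramp run (horizontal) at 1:15: 1046 × 15 = 15690 mm.
Intermediate landings: 2 × 1525 = 3050 mm.
Top and bottom landings: 2 × 1800 = 3600 mm.
Total = 15690 + 3050 + 3600 = 22340 mm.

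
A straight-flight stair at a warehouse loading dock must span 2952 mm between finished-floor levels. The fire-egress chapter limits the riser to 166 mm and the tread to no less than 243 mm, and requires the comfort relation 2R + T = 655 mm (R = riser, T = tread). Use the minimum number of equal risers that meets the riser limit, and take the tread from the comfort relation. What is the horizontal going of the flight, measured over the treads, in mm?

⌈2952/166⌉ = 18 risers.
R = 2952 ÷ 18 = 164 mm.
T = 655 − 2·164 = 327 mm, which satisfies the 243 mm minimum.
18 risers give 17 treads; going = 17 × 327 = 5559 mm.

5559 mm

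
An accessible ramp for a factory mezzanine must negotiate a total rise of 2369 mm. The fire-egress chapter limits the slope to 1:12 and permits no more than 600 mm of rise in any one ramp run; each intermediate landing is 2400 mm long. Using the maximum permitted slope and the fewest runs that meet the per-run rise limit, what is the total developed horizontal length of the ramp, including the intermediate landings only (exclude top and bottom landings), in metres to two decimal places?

35.63 m

2369 / 600 = 3.95, so 4 ramp runs are needed. That means 3 intermediate landings.
Horizontal run for 2369 mm of rise at 1:12 is 2369 × 12 = 28428 mm.
Intermediate landings: 3 × 2400 = 7200 mm.
Total developed length = 28428 + 7200 = 35628 mm.
= 35.63 m.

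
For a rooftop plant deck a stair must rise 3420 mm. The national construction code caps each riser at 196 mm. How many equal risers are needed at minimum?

18 risers

3420 / 196 = 17.45, so 18 risers are needed.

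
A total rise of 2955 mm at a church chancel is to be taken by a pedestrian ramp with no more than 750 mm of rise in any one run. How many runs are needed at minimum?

4 runs

At most 750 each: 2955/750 = 3.94, giving 4 ramp runs.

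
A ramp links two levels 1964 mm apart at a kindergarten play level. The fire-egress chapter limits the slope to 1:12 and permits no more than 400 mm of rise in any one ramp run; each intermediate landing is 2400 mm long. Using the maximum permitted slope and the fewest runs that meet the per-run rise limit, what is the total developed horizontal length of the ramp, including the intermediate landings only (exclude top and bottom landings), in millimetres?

33168 mm

⌈1964/400⌉ = 5 ramp runs. That means 4 intermediate landings.
Ramp run (horizontal) at 1:12: 1964 × 12 = 23568 mm.
4 intermediate landings contribute 4 × 2400 = 9600 mm.
Total developed length = 23568 + 9600 = 33168 mm.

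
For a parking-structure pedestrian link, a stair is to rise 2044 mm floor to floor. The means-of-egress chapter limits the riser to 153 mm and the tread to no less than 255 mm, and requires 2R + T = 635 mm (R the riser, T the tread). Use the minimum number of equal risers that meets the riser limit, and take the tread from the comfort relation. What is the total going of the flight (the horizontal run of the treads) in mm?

4459 mm

2044 / 153 = 13.36, so 14 risers are needed.
Riser R = 2044 / 14 = 146 mm, within the 153 mm limit.
From 2R + T = 635: T = 635 − 292 = 343 mm.
14 risers give 13 treads; going = 13 × 343 = 4459 mm.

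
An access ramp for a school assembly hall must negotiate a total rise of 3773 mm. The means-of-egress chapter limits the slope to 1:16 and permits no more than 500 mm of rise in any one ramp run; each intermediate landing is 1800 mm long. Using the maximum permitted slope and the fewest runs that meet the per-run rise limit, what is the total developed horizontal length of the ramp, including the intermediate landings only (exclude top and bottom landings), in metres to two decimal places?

⌈3773/500⌉ = 8 ramp runs. That means 7 intermediate landings.
Horizontal run for 3773 mm of rise at 1:16 is 3773 × 16 = 60368 mm.
Intermediate landings: 7 × 1800 = 12600 mm.
Developed length = 60368 + 12600 = 72968 mm.
= 72.97 m.

72.97 m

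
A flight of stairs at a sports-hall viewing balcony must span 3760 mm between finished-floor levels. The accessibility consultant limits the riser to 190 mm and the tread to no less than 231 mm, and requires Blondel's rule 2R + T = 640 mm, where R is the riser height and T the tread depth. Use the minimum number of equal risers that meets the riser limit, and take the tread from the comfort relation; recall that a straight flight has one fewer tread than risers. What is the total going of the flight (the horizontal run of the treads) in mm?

3760 / 190 = 19.789 → round up to 20 risers.
R = 3760 ÷ 20 = 188 mm.
From 2R + T = 640: T = 640 − 376 = 264 mm.
Treads = 20 − 1 = 19; going = 19 × 264 = 5016 mm.

5016 mm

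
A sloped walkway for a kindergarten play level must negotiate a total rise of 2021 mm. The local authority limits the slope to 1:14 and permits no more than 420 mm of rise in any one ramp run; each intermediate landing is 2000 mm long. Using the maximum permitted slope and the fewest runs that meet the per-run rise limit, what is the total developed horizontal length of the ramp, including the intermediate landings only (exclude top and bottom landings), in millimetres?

2021 / 420 = 4.81, so 5 ramp runs are needed. That means 4 intermediate landings.
Ramp run (horizontal) at 1:14: 2021 × 14 = 28294 mm.
Intermediate landings: 4 × 2000 = 8000 mm.
Developed length = 28294 + 8000 = 36294 mm.

36294 mm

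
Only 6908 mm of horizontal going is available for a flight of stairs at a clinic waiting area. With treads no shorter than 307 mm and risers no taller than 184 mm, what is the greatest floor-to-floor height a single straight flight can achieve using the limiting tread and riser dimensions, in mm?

6908 / 307 = 22.50, so 22 treads fit.
Risers = treads + 1 = 23.
Maximum height = 23 × 184 = 4232 mm.

4232 mm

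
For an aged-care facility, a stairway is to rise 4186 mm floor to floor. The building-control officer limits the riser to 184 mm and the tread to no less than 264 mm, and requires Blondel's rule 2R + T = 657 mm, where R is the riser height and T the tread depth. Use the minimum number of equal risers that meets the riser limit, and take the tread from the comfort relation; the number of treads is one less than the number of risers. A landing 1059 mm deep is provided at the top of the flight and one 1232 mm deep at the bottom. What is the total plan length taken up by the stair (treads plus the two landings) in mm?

8737 mm

At most 184 each: 4186/184 = 22.75, giving 23 risers.
Each riser is 4186/23 = 182 mm (≤ 184 mm).
T = 657 − 2·182 = 293 mm, which satisfies the 264 mm minimum.
23 risers give 22 treads; going = 22 × 293 = 6446 mm.
Add landings: 6446 + 1059 + 1232 = 8737 mm.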